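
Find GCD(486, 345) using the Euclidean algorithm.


486 = 1 * 345 + 141
345 = 2 * 141 + 63
141 = 2 * 63 + 15
63 = 4 * 15 + 3
15 = 5 * 3 + 0
GCD = 3


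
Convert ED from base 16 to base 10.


ED (base 16) = 237 (decimal)
237 (decimal) = 237 (base 10)


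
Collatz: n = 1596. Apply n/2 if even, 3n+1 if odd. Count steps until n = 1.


1596 → 798 → 399 → 1198 → 599 → 1798 → 899 → 2698 → 1349 → 4048 → 2024 → 1012 → 506 → 253 → 760 → 380 → 190 → 95 → 286 → 143 → 430 → 215 → 646 → 323 → 970 → 485 → 1456 → 728 → 364 → 182 → 91 → 274 → 137 → 412 → 206 → 103 → 310 → 155 → 466 → 233 → 700 → 350 → 175 → 526 → 263 → 790 → 395 → 1186 → 593 → 1780 → 890 → 445 → 1336 → 668 → 334 → 167 → 502 → 251 → 754 → 377 → 1132 → 566 → 283 → 850 → 425 → 1276 → 638 → 319 → 958 → 479 → 1438 → 719 → 2158 → 1079 → 3238 → 1619 → 4858 → 2429 → 7288 → 3644 → 1822 → 911 → 2734 → 1367 → 4102 → 2051 → 6154 → 3077 → 9232 → 4616 → 2308 → 1154 → 577 → 1732 → 866 → 433 → 1300 → 650 → 325 → 976 → 488 → 244 → 122 → 61 → 184 → 92 → 46 → 23 → 70 → 35 → 106 → 53 → 160 → 80 → 40 → 20 → 10 → 5 → 16 → 8 → 4 → 2 → 1
Total steps = 122

122 steps


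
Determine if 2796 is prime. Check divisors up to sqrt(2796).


2796 / 2 = 1398 (exact division)
2796 is NOT prime.

No, 2796 is not prime


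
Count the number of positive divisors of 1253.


1253 = 7^1 × 179^1
d(1253) = (1+1) × (1+1) = 4

4 divisors


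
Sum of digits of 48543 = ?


4 + 8 + 5 + 4 + 3 = 24


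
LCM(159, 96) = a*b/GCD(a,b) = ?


GCD(159, 96) = 3
LCM = 159*96/3 = 15264/3 = 5088

LCM = 5088


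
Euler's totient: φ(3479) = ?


3479 = 7^2 × 71
Prime factors: 7, 71
φ(3479) = 3479 × (1-1/7) × (1-1/71)
= 3479 × 6/7 × 70/71 = 2940

φ(3479) = 2940


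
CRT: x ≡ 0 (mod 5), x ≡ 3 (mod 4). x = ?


M = 5*4 = 20
M1 = M/5 = 4, M2 = M/4 = 5
M1^(-1) mod 5 = 4, M2^(-1) mod 4 = 1
x = 0*4*4 + 3*5*1 = 15
15 mod 20 = 15
Check: 15 mod 5 = 0 ✓, 15 mod 4 = 3 ✓

x ≡ 15 (mod 20)


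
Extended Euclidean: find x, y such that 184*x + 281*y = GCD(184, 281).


Tabular extended Euclidean (each row: r = 184*s + 281*t):
r=184, s=1, t=0
r=281, s=0, t=1
q=0: r=184, s=1, t=0   [184*(1) + 281*(0) = 184]
q=1: r=97, s=-1, t=1   [184*(-1) + 281*(1) = 97]
q=1: r=87, s=2, t=-1   [184*(2) + 281*(-1) = 87]
q=1: r=10, s=-3, t=2   [184*(-3) + 281*(2) = 10]
q=8: r=7, s=26, t=-17   [184*(26) + 281*(-17) = 7]
q=1: r=3, s=-29, t=19   [184*(-29) + 281*(19) = 3]
q=2: r=1, s=84, t=-55   [184*(84) + 281*(-55) = 1]
q=3: r=0, s=-281, t=184   [184*(-281) + 281*(184) = 0]
GCD = 1; from the row with r=1: x=84, y=-55
Check: 184*(84) + 281*(-55) = 15456 - 15455 = 1

GCD = 1, x = 84, y = -55


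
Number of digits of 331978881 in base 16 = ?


331978881 in base 16 = 13C99881
Number of digits = 8

8 digits (base 16)


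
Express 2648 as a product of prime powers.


2648 / 2 = 1324
1324 / 2 = 662
662 / 2 = 331
331 / 331 = 1
2648 = 2^3 × 331


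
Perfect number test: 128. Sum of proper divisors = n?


Proper divisors of 128: 1, 2, 4, 8, 16, 32, 64
Sum = 1 + 2 + 4 + 8 + 16 + 32 + 64 = 127

No, 128 is not perfect (127 ≠ 128)


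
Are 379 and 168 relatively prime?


Euclidean algorithm:
379 = 2 * 168 + 43
168 = 3 * 43 + 39
43 = 1 * 39 + 4
39 = 9 * 4 + 3
4 = 1 * 3 + 1
3 = 3 * 1 + 0
GCD(379, 168) = 1

Yes, coprime (GCD = 1)


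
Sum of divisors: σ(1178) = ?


Divisors of 1178: 1, 2, 19, 31, 38, 62, 589, 1178
Sum = 1 + 2 + 19 + 31 + 38 + 62 + 589 + 1178 = 1920

σ(1178) = 1920


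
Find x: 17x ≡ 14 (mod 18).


GCD(17, 18) = 1, unique solution
a^(-1) mod 18 = 17
x = 17 * 14 mod 18 = 4

x ≡ 4 (mod 18)


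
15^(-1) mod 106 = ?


Use the extended Euclidean algorithm on (106, 15); each row r = 106*s + 15*t:
r=106, s=1, t=0
r=15, s=0, t=1
q=7: r=1, s=1, t=-7   [106*(1) + 15*(-7) = 1]
q=15: r=0, s=-15, t=106   [106*(-15) + 15*(106) = 0]
GCD = 1 with t = -7, so 15*(-7) ≡ 1 (mod 106)
Inverse = -7 mod 106 = 99
Check: 15 * 99 = 1485 ≡ 1 (mod 106)

15^(-1) ≡ 99 (mod 106)


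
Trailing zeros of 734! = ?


floor(734/5) = 146
floor(734/25) = 29
floor(734/125) = 5
floor(734/625) = 1
Total = 181

181 trailing zeros


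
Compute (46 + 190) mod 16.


46 + 190 = 236
236 mod 16 = 12


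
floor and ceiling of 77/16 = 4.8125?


77/16 = 4.8125
floor = 4
ceil = 5

floor = 4, ceil = 5


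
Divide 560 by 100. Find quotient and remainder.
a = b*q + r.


560 = 100 * 5 + 60
Check: 500 + 60 = 560

q = 5, r = 60


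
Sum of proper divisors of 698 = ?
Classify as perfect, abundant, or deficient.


Proper divisors: 1, 2, 349
Sum = 1 + 2 + 349 = 352
352 < 698 → deficient

s(698) = 352 (deficient)


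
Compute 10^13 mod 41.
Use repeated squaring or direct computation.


10^1 mod 41 = 10
10^2 mod 41 = 18
10^3 mod 41 = 16
10^4 mod 41 = 37
10^5 mod 41 = 1
10^6 mod 41 = 10
10^7 mod 41 = 18
10^8 mod 41 = 16
10^9 mod 41 = 37
10^10 mod 41 = 1
10^11 mod 41 = 10
10^12 mod 41 = 18
10^13 mod 41 = 16


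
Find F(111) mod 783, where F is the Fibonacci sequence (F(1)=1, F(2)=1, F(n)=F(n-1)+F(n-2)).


F(k) mod 783 for k=1..111:
1, 1, 2, 3, 5, 8, 13, 21, 34, 55, 89, 144, 233, 377, 610, 204, 31, 235, 266, 501, 767, 485, 469, 171, 640, 28, 668, 696, 581, 494, 292, 3, 295, 298, 593, 108, 701, 26, 727, 753, 697, 667, 581, 465, 263, 728, 208, 153, 361, 514, 92, 606, 698, 521, 436, 174, 610, 1, 611, 612, 440, 269, 709, 195, 121, 316, 437, 753, 407, 377, 1, 378, 379, 757, 353, 327, 680, 224, 121, 345, 466, 28, 494, 522, 233, 755, 205, 177, 382, 559, 158, 717, 92, 26, 118, 144, 262, 406, 668, 291, 176, 467, 643, 327, 187, 514, 701, 432, 350, 782, 349
F(111) mod 783 = 349


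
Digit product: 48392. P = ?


4 × 8 × 3 × 9 × 2 = 1728


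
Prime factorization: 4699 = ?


4699 / 37 = 127
127 / 127 = 1
4699 = 37 × 127


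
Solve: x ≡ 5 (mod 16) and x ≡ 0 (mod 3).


M = 16*3 = 48
M1 = M/16 = 3, M2 = M/3 = 16
M1^(-1) mod 16 = 11, M2^(-1) mod 3 = 1
x = 5*3*11 + 0*16*1 = 165
165 mod 48 = 21
Check: 21 mod 16 = 5 ✓, 21 mod 3 = 0 ✓

x ≡ 21 (mod 48)


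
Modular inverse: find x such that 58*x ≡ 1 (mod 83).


Use the extended Euclidean algorithm on (83, 58); each row r = 83*s + 58*t:
r=83, s=1, t=0
r=58, s=0, t=1
q=1: r=25, s=1, t=-1   [83*(1) + 58*(-1) = 25]
q=2: r=8, s=-2, t=3   [83*(-2) + 58*(3) = 8]
q=3: r=1, s=7, t=-10   [83*(7) + 58*(-10) = 1]
q=8: r=0, s=-58, t=83   [83*(-58) + 58*(83) = 0]
GCD = 1 with t = -10, so 58*(-10) ≡ 1 (mod 83)
Inverse = -10 mod 83 = 73
Check: 58 * 73 = 4234 ≡ 1 (mod 83)

58^(-1) ≡ 73 (mod 83)


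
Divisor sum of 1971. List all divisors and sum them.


Divisors of 1971: 1, 3, 9, 27, 73, 219, 657, 1971
Sum = 1 + 3 + 9 + 27 + 73 + 219 + 657 + 1971 = 2960

σ(1971) = 2960


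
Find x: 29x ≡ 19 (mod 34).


GCD(29, 34) = 1, unique solution
a^(-1) mod 34 = 27
x = 27 * 19 mod 34 = 3

x ≡ 3 (mod 34)


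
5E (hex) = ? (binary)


5E (base 16) = 94 (decimal)
94 (decimal) = 1011110 (base 2)


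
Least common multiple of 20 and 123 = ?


GCD(20, 123) = 1
LCM = 20*123/1 = 2460/1 = 2460

LCM = 2460


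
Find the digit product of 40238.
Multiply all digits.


4 × 0 × 2 × 3 × 8 = 0


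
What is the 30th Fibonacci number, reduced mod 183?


F(k) mod 183 for k=1..30:
1, 1, 2, 3, 5, 8, 13, 21, 34, 55, 89, 144, 50, 11, 61, 72, 133, 22, 155, 177, 149, 143, 109, 69, 178, 64, 59, 123, 182, 122
F(30) mod 183 = 122


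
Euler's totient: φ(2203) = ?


2203 = 2203
Prime factors: 2203
φ(2203) = 2203 × (1-1/2203)
= 2203 × 2202/2203 = 2202

φ(2203) = 2202


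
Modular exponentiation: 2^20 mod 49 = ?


2^1 mod 49 = 2
2^2 mod 49 = 4
2^3 mod 49 = 8
2^4 mod 49 = 16
2^5 mod 49 = 32
2^6 mod 49 = 15
2^7 mod 49 = 30
2^8 mod 49 = 11
2^9 mod 49 = 22
2^10 mod 49 = 44
2^11 mod 49 = 39
2^12 mod 49 = 29
2^13 mod 49 = 9
2^14 mod 49 = 18
2^15 mod 49 = 36
2^16 mod 49 = 23
2^17 mod 49 = 46
2^18 mod 49 = 43
2^19 mod 49 = 37
2^20 mod 49 = 25


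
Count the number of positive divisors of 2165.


2165 = 5^1 × 433^1
d(2165) = (1+1) × (1+1) = 4

4 divisors


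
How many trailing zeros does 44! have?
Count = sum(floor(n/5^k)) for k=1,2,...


floor(44/5) = 8
floor(44/25) = 1
Total = 9

9 trailing zeros


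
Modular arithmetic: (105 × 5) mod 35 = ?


105 × 5 = 525
525 mod 35 = 0


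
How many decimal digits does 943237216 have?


943237216 has 9 digits in base 10
floor(log10(943237216)) + 1 = floor(8.9746) + 1 = 9

9 digits (base 10)


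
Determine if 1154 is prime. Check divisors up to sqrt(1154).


1154 / 2 = 577 (exact division)
1154 is NOT prime.

No, 1154 is not prime


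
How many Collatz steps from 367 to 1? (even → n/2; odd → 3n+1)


367 → 1102 → 551 → 1654 → 827 → 2482 → 1241 → 3724 → 1862 → 931 → 2794 → 1397 → 4192 → 2096 → 1048 → 524 → 262 → 131 → 394 → 197 → 592 → 296 → 148 → 74 → 37 → 112 → 56 → 28 → 14 → 7 → 22 → 11 → 34 → 17 → 52 → 26 → 13 → 40 → 20 → 10 → 5 → 16 → 8 → 4 → 2 → 1
Total steps = 45

45 steps


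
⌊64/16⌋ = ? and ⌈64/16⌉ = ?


64/16 = 4.0000
floor = 4
ceil = 4

floor = 4, ceil = 4


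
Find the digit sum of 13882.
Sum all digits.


1 + 3 + 8 + 8 + 2 = 22


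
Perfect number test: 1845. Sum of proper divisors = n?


Proper divisors of 1845: 1, 3, 5, 9, 15, 41, 45, 123, 205, 369, 615
Sum = 1 + 3 + 5 + 9 + 15 + 41 + 45 + 123 + 205 + 369 + 615 = 1431

No, 1845 is not perfect (1431 ≠ 1845)


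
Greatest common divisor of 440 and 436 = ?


440 = 1 * 436 + 4
436 = 109 * 4 + 0
GCD = 4


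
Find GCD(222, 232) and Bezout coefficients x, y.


Tabular extended Euclidean (each row: r = 222*s + 232*t):
r=222, s=1, t=0
r=232, s=0, t=1
q=0: r=222, s=1, t=0   [222*(1) + 232*(0) = 222]
q=1: r=10, s=-1, t=1   [222*(-1) + 232*(1) = 10]
q=22: r=2, s=23, t=-22   [222*(23) + 232*(-22) = 2]
q=5: r=0, s=-116, t=111   [222*(-116) + 232*(111) = 0]
GCD = 2; from the row with r=2: x=23, y=-22
Check: 222*(23) + 232*(-22) = 5106 - 5104 = 2

GCD = 2, x = 23, y = -22


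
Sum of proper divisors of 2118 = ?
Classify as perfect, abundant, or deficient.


Proper divisors: 1, 2, 3, 6, 353, 706, 1059
Sum = 1 + 2 + 3 + 6 + 353 + 706 + 1059 = 2130
2130 > 2118 → abundant

s(2118) = 2130 (abundant)


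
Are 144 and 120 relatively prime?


Euclidean algorithm:
144 = 1 * 120 + 24
120 = 5 * 24 + 0
GCD(144, 120) = 24

No, not coprime (GCD = 24)


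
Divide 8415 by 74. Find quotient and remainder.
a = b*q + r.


8415 = 74 * 113 + 53
Check: 8362 + 53 = 8415

q = 113, r = 53


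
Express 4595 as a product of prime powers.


4595 / 5 = 919
919 / 919 = 1
4595 = 5 × 919


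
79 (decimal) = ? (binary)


79 (base 10) = 79 (decimal)
79 (decimal) = 1001111 (base 2)


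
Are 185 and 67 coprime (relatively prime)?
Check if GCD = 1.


Euclidean algorithm:
185 = 2 * 67 + 51
67 = 1 * 51 + 16
51 = 3 * 16 + 3
16 = 5 * 3 + 1
3 = 3 * 1 + 0
GCD(185, 67) = 1

Yes, coprime (GCD = 1)


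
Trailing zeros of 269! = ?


floor(269/5) = 53
floor(269/25) = 10
floor(269/125) = 2
Total = 65

65 trailing zeros


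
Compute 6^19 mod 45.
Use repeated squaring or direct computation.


6^1 mod 45 = 6
6^2 mod 45 = 36
6^3 mod 45 = 36
6^4 mod 45 = 36
6^5 mod 45 = 36
6^6 mod 45 = 36
6^7 mod 45 = 36
6^8 mod 45 = 36
6^9 mod 45 = 36
6^10 mod 45 = 36
6^11 mod 45 = 36
6^12 mod 45 = 36
6^13 mod 45 = 36
6^14 mod 45 = 36
6^15 mod 45 = 36
6^16 mod 45 = 36
6^17 mod 45 = 36
6^18 mod 45 = 36
6^19 mod 45 = 36


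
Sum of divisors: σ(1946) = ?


Divisors of 1946: 1, 2, 7, 14, 139, 278, 973, 1946
Sum = 1 + 2 + 7 + 14 + 139 + 278 + 973 + 1946 = 3360

σ(1946) = 3360


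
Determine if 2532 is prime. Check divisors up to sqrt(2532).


2532 / 2 = 1266 (exact division)
2532 is NOT prime.

No, 2532 is not prime


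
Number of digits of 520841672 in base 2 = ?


520841672 in base 2 = 11111000010110110100111001000
Number of digits = 29

29 digits (base 2)


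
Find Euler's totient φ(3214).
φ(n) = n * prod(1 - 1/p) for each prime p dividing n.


3214 = 2 × 1607
Prime factors: 2, 1607
φ(3214) = 3214 × (1-1/2) × (1-1/1607)
= 3214 × 1/2 × 1606/1607 = 1606

φ(3214) = 1606


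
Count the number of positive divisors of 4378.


4378 = 2^1 × 11^1 × 199^1
d(4378) = (1+1) × (1+1) × (1+1) = 8

8 divisors


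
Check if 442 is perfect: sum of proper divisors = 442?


Proper divisors of 442: 1, 2, 13, 17, 26, 34, 221
Sum = 1 + 2 + 13 + 17 + 26 + 34 + 221 = 314

No, 442 is not perfect (314 ≠ 442)


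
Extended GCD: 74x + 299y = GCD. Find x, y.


Tabular extended Euclidean (each row: r = 74*s + 299*t):
r=74, s=1, t=0
r=299, s=0, t=1
q=0: r=74, s=1, t=0   [74*(1) + 299*(0) = 74]
q=4: r=3, s=-4, t=1   [74*(-4) + 299*(1) = 3]
q=24: r=2, s=97, t=-24   [74*(97) + 299*(-24) = 2]
q=1: r=1, s=-101, t=25   [74*(-101) + 299*(25) = 1]
q=2: r=0, s=299, t=-74   [74*(299) + 299*(-74) = 0]
GCD = 1; from the row with r=1: x=-101, y=25
Check: 74*(-101) + 299*(25) = -7474 + 7475 = 1

GCD = 1, x = -101, y = 25


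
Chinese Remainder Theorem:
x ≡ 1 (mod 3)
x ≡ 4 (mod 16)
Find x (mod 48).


M = 3*16 = 48
M1 = M/3 = 16, M2 = M/16 = 3
M1^(-1) mod 3 = 1, M2^(-1) mod 16 = 11
x = 1*16*1 + 4*3*11 = 148
148 mod 48 = 4
Check: 4 mod 3 = 1 ✓, 4 mod 16 = 4 ✓

x ≡ 4 (mod 48)


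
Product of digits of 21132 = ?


2 × 1 × 1 × 3 × 2 = 12


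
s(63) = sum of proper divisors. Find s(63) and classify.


Proper divisors: 1, 3, 7, 9, 21
Sum = 1 + 3 + 7 + 9 + 21 = 41
41 < 63 → deficient

s(63) = 41 (deficient)


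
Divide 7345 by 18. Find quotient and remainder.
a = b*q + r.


7345 = 18 * 408 + 1
Check: 7344 + 1 = 7345

q = 408, r = 1


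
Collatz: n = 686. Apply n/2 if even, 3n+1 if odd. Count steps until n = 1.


686 → 343 → 1030 → 515 → 1546 → 773 → 2320 → 1160 → 580 → 290 → 145 → 436 → 218 → 109 → 328 → 164 → 82 → 41 → 124 → 62 → 31 → 94 → 47 → 142 → 71 → 214 → 107 → 322 → 161 → 484 → 242 → 121 → 364 → 182 → 91 → 274 → 137 → 412 → 206 → 103 → 310 → 155 → 466 → 233 → 700 → 350 → 175 → 526 → 263 → 790 → 395 → 1186 → 593 → 1780 → 890 → 445 → 1336 → 668 → 334 → 167 → 502 → 251 → 754 → 377 → 1132 → 566 → 283 → 850 → 425 → 1276 → 638 → 319 → 958 → 479 → 1438 → 719 → 2158 → 1079 → 3238 → 1619 → 4858 → 2429 → 7288 → 3644 → 1822 → 911 → 2734 → 1367 → 4102 → 2051 → 6154 → 3077 → 9232 → 4616 → 2308 → 1154 → 577 → 1732 → 866 → 433 → 1300 → 650 → 325 → 976 → 488 → 244 → 122 → 61 → 184 → 92 → 46 → 23 → 70 → 35 → 106 → 53 → 160 → 80 → 40 → 20 → 10 → 5 → 16 → 8 → 4 → 2 → 1
Total steps = 126

126 steps


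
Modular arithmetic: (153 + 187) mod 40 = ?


153 + 187 = 340
340 mod 40 = 20


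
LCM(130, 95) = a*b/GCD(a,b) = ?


GCD(130, 95) = 5
LCM = 130*95/5 = 12350/5 = 2470

LCM = 2470


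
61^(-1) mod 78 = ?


Use the extended Euclidean algorithm on (78, 61); each row r = 78*s + 61*t:
r=78, s=1, t=0
r=61, s=0, t=1
q=1: r=17, s=1, t=-1   [78*(1) + 61*(-1) = 17]
q=3: r=10, s=-3, t=4   [78*(-3) + 61*(4) = 10]
q=1: r=7, s=4, t=-5   [78*(4) + 61*(-5) = 7]
q=1: r=3, s=-7, t=9   [78*(-7) + 61*(9) = 3]
q=2: r=1, s=18, t=-23   [78*(18) + 61*(-23) = 1]
q=3: r=0, s=-61, t=78   [78*(-61) + 61*(78) = 0]
GCD = 1 with t = -23, so 61*(-23) ≡ 1 (mod 78)
Inverse = -23 mod 78 = 55
Check: 61 * 55 = 3355 ≡ 1 (mod 78)

61^(-1) ≡ 55 (mod 78)


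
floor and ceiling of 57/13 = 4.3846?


57/13 = 4.3846
floor = 4
ceil = 5

floor = 4, ceil = 5


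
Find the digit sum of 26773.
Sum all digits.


2 + 6 + 7 + 7 + 3 = 25


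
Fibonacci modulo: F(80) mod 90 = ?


F(k) mod 90 for k=1..80:
1, 1, 2, 3, 5, 8, 13, 21, 34, 55, 89, 54, 53, 17, 70, 87, 67, 64, 41, 15, 56, 71, 37, 18, 55, 73, 38, 21, 59, 80, 49, 39, 88, 37, 35, 72, 17, 89, 16, 15, 31, 46, 77, 33, 20, 53, 73, 36, 19, 55, 74, 39, 23, 62, 85, 57, 52, 19, 71, 0, 71, 71, 52, 33, 85, 28, 23, 51, 74, 35, 19, 54, 73, 37, 20, 57, 77, 44, 31, 75
F(80) mod 90 = 75


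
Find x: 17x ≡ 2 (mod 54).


GCD(17, 54) = 1, unique solution
a^(-1) mod 54 = 35
x = 35 * 2 mod 54 = 16

x ≡ 16 (mod 54)


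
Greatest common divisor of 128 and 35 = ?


128 = 3 * 35 + 23
35 = 1 * 23 + 12
23 = 1 * 12 + 11
12 = 1 * 11 + 1
11 = 11 * 1 + 0
GCD = 1


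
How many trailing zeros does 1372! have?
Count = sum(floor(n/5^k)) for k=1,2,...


floor(1372/5) = 274
floor(1372/25) = 54
floor(1372/125) = 10
floor(1372/625) = 2
Total = 340

340 trailing zeros


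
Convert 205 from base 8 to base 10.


205 (base 8) = 133 (decimal)
133 (decimal) = 133 (base 10)


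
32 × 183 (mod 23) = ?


32 × 183 = 5856
5856 mod 23 = 14


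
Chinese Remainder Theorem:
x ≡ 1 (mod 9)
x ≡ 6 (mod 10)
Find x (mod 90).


M = 9*10 = 90
M1 = M/9 = 10, M2 = M/10 = 9
M1^(-1) mod 9 = 1, M2^(-1) mod 10 = 9
x = 1*10*1 + 6*9*9 = 496
496 mod 90 = 46
Check: 46 mod 9 = 1 ✓, 46 mod 10 = 6 ✓

x ≡ 46 (mod 90)


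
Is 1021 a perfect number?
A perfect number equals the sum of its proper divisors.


Proper divisors of 1021: 1
Sum = 1 = 1

No, 1021 is not perfect (1 ≠ 1021)


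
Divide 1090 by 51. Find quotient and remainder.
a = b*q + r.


1090 = 51 * 21 + 19
Check: 1071 + 19 = 1090

q = 21, r = 19


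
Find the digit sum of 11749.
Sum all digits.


1 + 1 + 7 + 4 + 9 = 22


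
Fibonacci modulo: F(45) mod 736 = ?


F(k) mod 736 for k=1..45:
1, 1, 2, 3, 5, 8, 13, 21, 34, 55, 89, 144, 233, 377, 610, 251, 125, 376, 501, 141, 642, 47, 689, 0, 689, 689, 642, 595, 501, 360, 125, 485, 610, 359, 233, 592, 89, 681, 34, 715, 13, 728, 5, 733, 2
F(45) mod 736 = 2


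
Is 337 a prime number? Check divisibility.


Check divisors up to sqrt(337) = 18.3576
No divisors found.
337 is prime.

Yes, 337 is prime


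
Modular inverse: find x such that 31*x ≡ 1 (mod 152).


Use the extended Euclidean algorithm on (152, 31); each row r = 152*s + 31*t:
r=152, s=1, t=0
r=31, s=0, t=1
q=4: r=28, s=1, t=-4   [152*(1) + 31*(-4) = 28]
q=1: r=3, s=-1, t=5   [152*(-1) + 31*(5) = 3]
q=9: r=1, s=10, t=-49   [152*(10) + 31*(-49) = 1]
q=3: r=0, s=-31, t=152   [152*(-31) + 31*(152) = 0]
GCD = 1 with t = -49, so 31*(-49) ≡ 1 (mod 152)
Inverse = -49 mod 152 = 103
Check: 31 * 103 = 3193 ≡ 1 (mod 152)

31^(-1) ≡ 103 (mod 152)


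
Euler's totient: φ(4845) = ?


4845 = 3 × 5 × 17 × 19
Prime factors: 3, 5, 17, 19
φ(4845) = 4845 × (1-1/3) × (1-1/5) × (1-1/17) × (1-1/19)
= 4845 × 2/3 × 4/5 × 16/17 × 18/19 = 2304

φ(4845) = 2304


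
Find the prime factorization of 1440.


1440 / 2 = 720
720 / 2 = 360
360 / 2 = 180
180 / 2 = 90
90 / 2 = 45
45 / 3 = 15
15 / 3 = 5
5 / 5 = 1
1440 = 2^5 × 3^2 × 5


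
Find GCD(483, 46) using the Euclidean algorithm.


483 = 10 * 46 + 23
46 = 2 * 23 + 0
GCD = 23


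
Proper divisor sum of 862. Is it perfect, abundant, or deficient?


Proper divisors: 1, 2, 431
Sum = 1 + 2 + 431 = 434
434 < 862 → deficient

s(862) = 434 (deficient)


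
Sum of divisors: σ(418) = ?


Divisors of 418: 1, 2, 11, 19, 22, 38, 209, 418
Sum = 1 + 2 + 11 + 19 + 22 + 38 + 209 + 418 = 720

σ(418) = 720


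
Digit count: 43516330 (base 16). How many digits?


43516330 in base 16 = 29801AA
Number of digits = 7

7 digits (base 16)


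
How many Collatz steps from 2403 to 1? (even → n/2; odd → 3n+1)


2403 → 7210 → 3605 → 10816 → 5408 → 2704 → 1352 → 676 → 338 → 169 → 508 → 254 → 127 → 382 → 191 → 574 → 287 → 862 → 431 → 1294 → 647 → 1942 → 971 → 2914 → 1457 → 4372 → 2186 → 1093 → 3280 → 1640 → 820 → 410 → 205 → 616 → 308 → 154 → 77 → 232 → 116 → 58 → 29 → 88 → 44 → 22 → 11 → 34 → 17 → 52 → 26 → 13 → 40 → 20 → 10 → 5 → 16 → 8 → 4 → 2 → 1
Total steps = 58

58 steps


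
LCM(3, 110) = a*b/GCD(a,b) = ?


GCD(3, 110) = 1
LCM = 3*110/1 = 330/1 = 330

LCM = 330


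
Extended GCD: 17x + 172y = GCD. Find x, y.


Tabular extended Euclidean (each row: r = 17*s + 172*t):
r=17, s=1, t=0
r=172, s=0, t=1
q=0: r=17, s=1, t=0   [17*(1) + 172*(0) = 17]
q=10: r=2, s=-10, t=1   [17*(-10) + 172*(1) = 2]
q=8: r=1, s=81, t=-8   [17*(81) + 172*(-8) = 1]
q=2: r=0, s=-172, t=17   [17*(-172) + 172*(17) = 0]
GCD = 1; from the row with r=1: x=81, y=-8
Check: 17*(81) + 172*(-8) = 1377 - 1376 = 1

GCD = 1, x = 81, y = -8


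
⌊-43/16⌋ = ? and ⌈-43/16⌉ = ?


-43/16 = -2.6875
floor = -3
ceil = -2

floor = -3, ceil = -2


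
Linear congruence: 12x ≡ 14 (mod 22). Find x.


GCD(12, 22) = 2 divides 14
Divide: 6x ≡ 7 (mod 11)
x ≡ 3 (mod 11)


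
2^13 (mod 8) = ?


2^1 mod 8 = 2
2^2 mod 8 = 4
2^3 mod 8 = 0
2^4 mod 8 = 0
2^5 mod 8 = 0
2^6 mod 8 = 0
2^7 mod 8 = 0
2^8 mod 8 = 0
2^9 mod 8 = 0
2^10 mod 8 = 0
2^11 mod 8 = 0
2^12 mod 8 = 0
2^13 mod 8 = 0


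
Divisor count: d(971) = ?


971 = 971^1
d(971) = (1+1) = 2

2 divisors


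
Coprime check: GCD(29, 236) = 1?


Euclidean algorithm:
236 = 8 * 29 + 4
29 = 7 * 4 + 1
4 = 4 * 1 + 0
GCD(29, 236) = 1

Yes, coprime (GCD = 1)


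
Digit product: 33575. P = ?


3 × 3 × 5 × 7 × 5 = 1575


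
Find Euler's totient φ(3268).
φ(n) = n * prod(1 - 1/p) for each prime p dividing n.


3268 = 2^2 × 19 × 43
Prime factors: 2, 19, 43
φ(3268) = 3268 × (1-1/2) × (1-1/19) × (1-1/43)
= 3268 × 1/2 × 18/19 × 42/43 = 1512

φ(3268) = 1512


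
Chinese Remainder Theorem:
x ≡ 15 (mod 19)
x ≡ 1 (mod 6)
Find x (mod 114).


M = 19*6 = 114
M1 = M/19 = 6, M2 = M/6 = 19
M1^(-1) mod 19 = 16, M2^(-1) mod 6 = 1
x = 15*6*16 + 1*19*1 = 1459
1459 mod 114 = 91
Check: 91 mod 19 = 15 ✓, 91 mod 6 = 1 ✓

x ≡ 91 (mod 114)


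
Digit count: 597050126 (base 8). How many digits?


597050126 in base 8 = 4345441416
Number of digits = 10

10 digits (base 8)


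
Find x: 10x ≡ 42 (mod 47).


GCD(10, 47) = 1, unique solution
a^(-1) mod 47 = 33
x = 33 * 42 mod 47 = 23

x ≡ 23 (mod 47)


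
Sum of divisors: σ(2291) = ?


Divisors of 2291: 1, 29, 79, 2291
Sum = 1 + 29 + 79 + 2291 = 2400

σ(2291) = 2400


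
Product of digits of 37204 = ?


3 × 7 × 2 × 0 × 4 = 0


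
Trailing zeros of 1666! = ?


floor(1666/5) = 333
floor(1666/25) = 66
floor(1666/125) = 13
floor(1666/625) = 2
Total = 414

414 trailing zeros


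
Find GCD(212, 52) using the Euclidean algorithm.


212 = 4 * 52 + 4
52 = 13 * 4 + 0
GCD = 4


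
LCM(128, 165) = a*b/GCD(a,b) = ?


GCD(128, 165) = 1
LCM = 128*165/1 = 21120/1 = 21120

LCM = 21120


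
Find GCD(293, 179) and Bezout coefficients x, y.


Tabular extended Euclidean (each row: r = 293*s + 179*t):
r=293, s=1, t=0
r=179, s=0, t=1
q=1: r=114, s=1, t=-1   [293*(1) + 179*(-1) = 114]
q=1: r=65, s=-1, t=2   [293*(-1) + 179*(2) = 65]
q=1: r=49, s=2, t=-3   [293*(2) + 179*(-3) = 49]
q=1: r=16, s=-3, t=5   [293*(-3) + 179*(5) = 16]
q=3: r=1, s=11, t=-18   [293*(11) + 179*(-18) = 1]
q=16: r=0, s=-179, t=293   [293*(-179) + 179*(293) = 0]
GCD = 1; from the row with r=1: x=11, y=-18
Check: 293*(11) + 179*(-18) = 3223 - 3222 = 1

GCD = 1, x = 11, y = -18


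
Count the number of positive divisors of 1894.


1894 = 2^1 × 947^1
d(1894) = (1+1) × (1+1) = 4

4 divisors


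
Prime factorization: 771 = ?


771 / 3 = 257
257 / 257 = 1
771 = 3 × 257


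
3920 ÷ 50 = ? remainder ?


3920 = 50 * 78 + 20
Check: 3900 + 20 = 3920

q = 78, r = 20


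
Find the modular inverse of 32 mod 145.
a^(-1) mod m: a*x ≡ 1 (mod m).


Use the extended Euclidean algorithm on (145, 32); each row r = 145*s + 32*t:
r=145, s=1, t=0
r=32, s=0, t=1
q=4: r=17, s=1, t=-4   [145*(1) + 32*(-4) = 17]
q=1: r=15, s=-1, t=5   [145*(-1) + 32*(5) = 15]
q=1: r=2, s=2, t=-9   [145*(2) + 32*(-9) = 2]
q=7: r=1, s=-15, t=68   [145*(-15) + 32*(68) = 1]
q=2: r=0, s=32, t=-145   [145*(32) + 32*(-145) = 0]
GCD = 1 with t = 68, so 32*(68) ≡ 1 (mod 145)
Inverse = 68 mod 145 = 68
Check: 32 * 68 = 2176 ≡ 1 (mod 145)

32^(-1) ≡ 68 (mod 145)


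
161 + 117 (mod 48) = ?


161 + 117 = 278
278 mod 48 = 38


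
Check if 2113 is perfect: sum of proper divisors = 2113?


Proper divisors of 2113: 1
Sum = 1 = 1

No, 2113 is not perfect (1 ≠ 2113)


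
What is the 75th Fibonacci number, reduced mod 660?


F(k) mod 660 for k=1..75:
1, 1, 2, 3, 5, 8, 13, 21, 34, 55, 89, 144, 233, 377, 610, 327, 277, 604, 221, 165, 386, 551, 277, 168, 445, 613, 398, 351, 89, 440, 529, 309, 178, 487, 5, 492, 497, 329, 166, 495, 1, 496, 497, 333, 170, 503, 13, 516, 529, 385, 254, 639, 233, 212, 445, 657, 442, 439, 221, 0, 221, 221, 442, 3, 445, 448, 233, 21, 254, 275, 529, 144, 13, 157, 170
F(75) mod 660 = 170


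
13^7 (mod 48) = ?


13^1 mod 48 = 13
13^2 mod 48 = 25
13^3 mod 48 = 37
13^4 mod 48 = 1
13^5 mod 48 = 13
13^6 mod 48 = 25
13^7 mod 48 = 37


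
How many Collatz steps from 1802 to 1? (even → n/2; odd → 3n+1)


1802 → 901 → 2704 → 1352 → 676 → 338 → 169 → 508 → 254 → 127 → 382 → 191 → 574 → 287 → 862 → 431 → 1294 → 647 → 1942 → 971 → 2914 → 1457 → 4372 → 2186 → 1093 → 3280 → 1640 → 820 → 410 → 205 → 616 → 308 → 154 → 77 → 232 → 116 → 58 → 29 → 88 → 44 → 22 → 11 → 34 → 17 → 52 → 26 → 13 → 40 → 20 → 10 → 5 → 16 → 8 → 4 → 2 → 1
Total steps = 55

55 steps


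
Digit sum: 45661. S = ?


4 + 5 + 6 + 6 + 1 = 22


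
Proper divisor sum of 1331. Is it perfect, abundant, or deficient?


Proper divisors: 1, 11, 121
Sum = 1 + 11 + 121 = 133
133 < 1331 → deficient

s(1331) = 133 (deficient)


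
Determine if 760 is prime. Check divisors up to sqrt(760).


760 / 2 = 380 (exact division)
760 is NOT prime.

No, 760 is not prime


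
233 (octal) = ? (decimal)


233 (base 8) = 155 (decimal)
155 (decimal) = 155 (base 10)


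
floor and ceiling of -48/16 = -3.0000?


-48/16 = -3.0000
floor = -3
ceil = -3

floor = -3, ceil = -3


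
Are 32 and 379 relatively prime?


Euclidean algorithm:
379 = 11 * 32 + 27
32 = 1 * 27 + 5
27 = 5 * 5 + 2
5 = 2 * 2 + 1
2 = 2 * 1 + 0
GCD(32, 379) = 1

Yes, coprime (GCD = 1)


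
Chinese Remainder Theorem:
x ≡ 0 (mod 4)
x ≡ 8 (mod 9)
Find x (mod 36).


M = 4*9 = 36
M1 = M/4 = 9, M2 = M/9 = 4
M1^(-1) mod 4 = 1, M2^(-1) mod 9 = 7
x = 0*9*1 + 8*4*7 = 224
224 mod 36 = 8
Check: 8 mod 4 = 0 ✓, 8 mod 9 = 8 ✓

x ≡ 8 (mod 36)


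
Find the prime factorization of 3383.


3383 / 17 = 199
199 / 199 = 1
3383 = 17 × 199


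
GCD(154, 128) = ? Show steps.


154 = 1 * 128 + 26
128 = 4 * 26 + 24
26 = 1 * 24 + 2
24 = 12 * 2 + 0
GCD = 2


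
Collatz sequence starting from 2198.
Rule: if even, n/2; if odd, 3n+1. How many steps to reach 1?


2198 → 1099 → 3298 → 1649 → 4948 → 2474 → 1237 → 3712 → 1856 → 928 → 464 → 232 → 116 → 58 → 29 → 88 → 44 → 22 → 11 → 34 → 17 → 52 → 26 → 13 → 40 → 20 → 10 → 5 → 16 → 8 → 4 → 2 → 1
Total steps = 32

32 steps


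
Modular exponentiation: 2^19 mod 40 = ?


2^1 mod 40 = 2
2^2 mod 40 = 4
2^3 mod 40 = 8
2^4 mod 40 = 16
2^5 mod 40 = 32
2^6 mod 40 = 24
2^7 mod 40 = 8
2^8 mod 40 = 16
2^9 mod 40 = 32
2^10 mod 40 = 24
2^11 mod 40 = 8
2^12 mod 40 = 16
2^13 mod 40 = 32
2^14 mod 40 = 24
2^15 mod 40 = 8
2^16 mod 40 = 16
2^17 mod 40 = 32
2^18 mod 40 = 24
2^19 mod 40 = 8


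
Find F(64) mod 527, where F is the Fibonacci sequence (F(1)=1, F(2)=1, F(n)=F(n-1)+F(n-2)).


F(k) mod 527 for k=1..64:
1, 1, 2, 3, 5, 8, 13, 21, 34, 55, 89, 144, 233, 377, 83, 460, 16, 476, 492, 441, 406, 320, 199, 519, 191, 183, 374, 30, 404, 434, 311, 218, 2, 220, 222, 442, 137, 52, 189, 241, 430, 144, 47, 191, 238, 429, 140, 42, 182, 224, 406, 103, 509, 85, 67, 152, 219, 371, 63, 434, 497, 404, 374, 251
F(64) mod 527 = 251


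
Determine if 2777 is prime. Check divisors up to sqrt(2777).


Check divisors up to sqrt(2777) = 52.6972
No divisors found.
2777 is prime.

Yes, 2777 is prime


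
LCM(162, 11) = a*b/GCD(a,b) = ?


GCD(162, 11) = 1
LCM = 162*11/1 = 1782/1 = 1782

LCM = 1782


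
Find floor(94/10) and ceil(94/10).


94/10 = 9.4000
floor = 9
ceil = 10

floor = 9, ceil = 10


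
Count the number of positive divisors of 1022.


1022 = 2^1 × 7^1 × 73^1
d(1022) = (1+1) × (1+1) × (1+1) = 8

8 divisors


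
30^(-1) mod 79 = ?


Use the extended Euclidean algorithm on (79, 30); each row r = 79*s + 30*t:
r=79, s=1, t=0
r=30, s=0, t=1
q=2: r=19, s=1, t=-2   [79*(1) + 30*(-2) = 19]
q=1: r=11, s=-1, t=3   [79*(-1) + 30*(3) = 11]
q=1: r=8, s=2, t=-5   [79*(2) + 30*(-5) = 8]
q=1: r=3, s=-3, t=8   [79*(-3) + 30*(8) = 3]
q=2: r=2, s=8, t=-21   [79*(8) + 30*(-21) = 2]
q=1: r=1, s=-11, t=29   [79*(-11) + 30*(29) = 1]
q=2: r=0, s=30, t=-79   [79*(30) + 30*(-79) = 0]
GCD = 1 with t = 29, so 30*(29) ≡ 1 (mod 79)
Inverse = 29 mod 79 = 29
Check: 30 * 29 = 870 ≡ 1 (mod 79)

30^(-1) ≡ 29 (mod 79)


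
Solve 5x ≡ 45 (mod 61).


GCD(5, 61) = 1, unique solution
a^(-1) mod 61 = 49
x = 49 * 45 mod 61 = 9

x ≡ 9 (mod 61)


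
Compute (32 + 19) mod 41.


32 + 19 = 51
51 mod 41 = 10


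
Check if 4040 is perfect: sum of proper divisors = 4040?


Proper divisors of 4040: 1, 2, 4, 5, 8, 10, 20, 40, 101, 202, 404, 505, 808, 1010, 2020
Sum = 1 + 2 + 4 + 5 + 8 + 10 + 20 + 40 + 101 + 202 + 404 + 505 + 808 + 1010 + 2020 = 5140

No, 4040 is not perfect (5140 ≠ 4040)


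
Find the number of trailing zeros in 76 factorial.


floor(76/5) = 15
floor(76/25) = 3
Total = 18

18 trailing zeros


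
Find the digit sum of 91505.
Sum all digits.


9 + 1 + 5 + 0 + 5 = 20


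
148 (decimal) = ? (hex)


148 (base 10) = 148 (decimal)
148 (decimal) = 94 (base 16)


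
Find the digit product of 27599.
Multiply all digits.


2 × 7 × 5 × 9 × 9 = 5670


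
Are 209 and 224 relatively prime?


Euclidean algorithm:
224 = 1 * 209 + 15
209 = 13 * 15 + 14
15 = 1 * 14 + 1
14 = 14 * 1 + 0
GCD(209, 224) = 1

Yes, coprime (GCD = 1)


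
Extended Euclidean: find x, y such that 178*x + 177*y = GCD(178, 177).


Tabular extended Euclidean (each row: r = 178*s + 177*t):
r=178, s=1, t=0
r=177, s=0, t=1
q=1: r=1, s=1, t=-1   [178*(1) + 177*(-1) = 1]
q=177: r=0, s=-177, t=178   [178*(-177) + 177*(178) = 0]
GCD = 1; from the row with r=1: x=1, y=-1
Check: 178*(1) + 177*(-1) = 178 - 177 = 1

GCD = 1, x = 1, y = -1


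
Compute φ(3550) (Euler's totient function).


3550 = 2 × 5^2 × 71
Prime factors: 2, 5, 71
φ(3550) = 3550 × (1-1/2) × (1-1/5) × (1-1/71)
= 3550 × 1/2 × 4/5 × 70/71 = 1400

φ(3550) = 1400


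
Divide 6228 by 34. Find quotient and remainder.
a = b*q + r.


6228 = 34 * 183 + 6
Check: 6222 + 6 = 6228

q = 183, r = 6


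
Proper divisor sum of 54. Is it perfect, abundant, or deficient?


Proper divisors: 1, 2, 3, 6, 9, 18, 27
Sum = 1 + 2 + 3 + 6 + 9 + 18 + 27 = 66
66 > 54 → abundant

s(54) = 66 (abundant)


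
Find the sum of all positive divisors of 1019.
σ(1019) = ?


Divisors of 1019: 1, 1019
Sum = 1 + 1019 = 1020

σ(1019) = 1020


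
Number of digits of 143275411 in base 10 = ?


143275411 has 9 digits in base 10
floor(log10(143275411)) + 1 = floor(8.1562) + 1 = 9

9 digits (base 10)


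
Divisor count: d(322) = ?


322 = 2^1 × 7^1 × 23^1
d(322) = (1+1) × (1+1) × (1+1) = 8

8 divisors


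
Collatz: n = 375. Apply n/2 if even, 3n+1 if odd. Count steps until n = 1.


375 → 1126 → 563 → 1690 → 845 → 2536 → 1268 → 634 → 317 → 952 → 476 → 238 → 119 → 358 → 179 → 538 → 269 → 808 → 404 → 202 → 101 → 304 → 152 → 76 → 38 → 19 → 58 → 29 → 88 → 44 → 22 → 11 → 34 → 17 → 52 → 26 → 13 → 40 → 20 → 10 → 5 → 16 → 8 → 4 → 2 → 1
Total steps = 45

45 steps


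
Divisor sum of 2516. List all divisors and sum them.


Divisors of 2516: 1, 2, 4, 17, 34, 37, 68, 74, 148, 629, 1258, 2516
Sum = 1 + 2 + 4 + 17 + 34 + 37 + 68 + 74 + 148 + 629 + 1258 + 2516 = 4788

σ(2516) = 4788


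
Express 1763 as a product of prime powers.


1763 / 41 = 43
43 / 43 = 1
1763 = 41 × 43


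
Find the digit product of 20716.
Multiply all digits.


2 × 0 × 7 × 1 × 6 = 0


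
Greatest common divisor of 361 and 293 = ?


361 = 1 * 293 + 68
293 = 4 * 68 + 21
68 = 3 * 21 + 5
21 = 4 * 5 + 1
5 = 5 * 1 + 0
GCD = 1


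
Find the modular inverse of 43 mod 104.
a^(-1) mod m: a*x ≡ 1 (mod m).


Use the extended Euclidean algorithm on (104, 43); each row r = 104*s + 43*t:
r=104, s=1, t=0
r=43, s=0, t=1
q=2: r=18, s=1, t=-2   [104*(1) + 43*(-2) = 18]
q=2: r=7, s=-2, t=5   [104*(-2) + 43*(5) = 7]
q=2: r=4, s=5, t=-12   [104*(5) + 43*(-12) = 4]
q=1: r=3, s=-7, t=17   [104*(-7) + 43*(17) = 3]
q=1: r=1, s=12, t=-29   [104*(12) + 43*(-29) = 1]
q=3: r=0, s=-43, t=104   [104*(-43) + 43*(104) = 0]
GCD = 1 with t = -29, so 43*(-29) ≡ 1 (mod 104)
Inverse = -29 mod 104 = 75
Check: 43 * 75 = 3225 ≡ 1 (mod 104)

43^(-1) ≡ 75 (mod 104)


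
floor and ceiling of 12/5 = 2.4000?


12/5 = 2.4000
floor = 2
ceil = 3

floor = 2, ceil = 3


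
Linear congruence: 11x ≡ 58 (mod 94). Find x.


GCD(11, 94) = 1, unique solution
a^(-1) mod 94 = 77
x = 77 * 58 mod 94 = 48

x ≡ 48 (mod 94)


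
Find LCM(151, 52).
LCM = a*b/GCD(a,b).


GCD(151, 52) = 1
LCM = 151*52/1 = 7852/1 = 7852

LCM = 7852


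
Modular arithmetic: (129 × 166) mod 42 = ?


129 × 166 = 21414
21414 mod 42 = 36


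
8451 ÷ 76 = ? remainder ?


8451 = 76 * 111 + 15
Check: 8436 + 15 = 8451

q = 111, r = 15


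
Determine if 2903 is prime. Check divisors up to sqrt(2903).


Check divisors up to sqrt(2903) = 53.8795
No divisors found.
2903 is prime.

Yes, 2903 is prime


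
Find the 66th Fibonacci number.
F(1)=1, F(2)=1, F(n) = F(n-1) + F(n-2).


Sequence: 1, 1, 2, 3, 5, 8, 13, 21, 34, 55, 89, 144, 233, 377, 610, 987, 1597, 2584, 4181, 6765, 10946, 17711, 28657, 46368, 75025, 121393, 196418, 317811, 514229, 832040, 1346269, 2178309, 3524578, 5702887, 9227465, 14930352, 24157817, 39088169, 63245986, 102334155, 165580141, 267914296, 433494437, 701408733, 1134903170, 1836311903, 2971215073, 4807526976, 7778742049, 12586269025, 20365011074, 32951280099, 53316291173, 86267571272, 139583862445, 225851433717, 365435296162, 591286729879, 956722026041, 1548008755920, 2504730781961, 4052739537881, 6557470319842, 10610209857723, 17167680177565, 27777890035288
F(66) = 27777890035288


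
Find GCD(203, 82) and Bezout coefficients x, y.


Tabular extended Euclidean (each row: r = 203*s + 82*t):
r=203, s=1, t=0
r=82, s=0, t=1
q=2: r=39, s=1, t=-2   [203*(1) + 82*(-2) = 39]
q=2: r=4, s=-2, t=5   [203*(-2) + 82*(5) = 4]
q=9: r=3, s=19, t=-47   [203*(19) + 82*(-47) = 3]
q=1: r=1, s=-21, t=52   [203*(-21) + 82*(52) = 1]
q=3: r=0, s=82, t=-203   [203*(82) + 82*(-203) = 0]
GCD = 1; from the row with r=1: x=-21, y=52
Check: 203*(-21) + 82*(52) = -4263 + 4264 = 1

GCD = 1, x = -21, y = 52


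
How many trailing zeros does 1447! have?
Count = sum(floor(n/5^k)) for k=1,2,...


floor(1447/5) = 289
floor(1447/25) = 57
floor(1447/125) = 11
floor(1447/625) = 2
Total = 359

359 trailing zeros


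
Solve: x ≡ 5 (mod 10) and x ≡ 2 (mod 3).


M = 10*3 = 30
M1 = M/10 = 3, M2 = M/3 = 10
M1^(-1) mod 10 = 7, M2^(-1) mod 3 = 1
x = 5*3*7 + 2*10*1 = 125
125 mod 30 = 5
Check: 5 mod 10 = 5 ✓, 5 mod 3 = 2 ✓

x ≡ 5 (mod 30)


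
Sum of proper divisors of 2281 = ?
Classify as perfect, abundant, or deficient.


Proper divisors: 1
Sum = 1 = 1
1 < 2281 → deficient

s(2281) = 1 (deficient)


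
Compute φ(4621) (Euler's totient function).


4621 = 4621
Prime factors: 4621
φ(4621) = 4621 × (1-1/4621)
= 4621 × 4620/4621 = 4620

φ(4621) = 4620


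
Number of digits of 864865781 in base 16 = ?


864865781 in base 16 = 338CCDF5
Number of digits = 8

8 digits (base 16)


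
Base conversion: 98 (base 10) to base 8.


98 (base 10) = 98 (decimal)
98 (decimal) = 142 (base 8)


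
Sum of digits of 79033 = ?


7 + 9 + 0 + 3 + 3 = 22


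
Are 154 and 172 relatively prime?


Euclidean algorithm:
172 = 1 * 154 + 18
154 = 8 * 18 + 10
18 = 1 * 10 + 8
10 = 1 * 8 + 2
8 = 4 * 2 + 0
GCD(154, 172) = 2

No, not coprime (GCD = 2)


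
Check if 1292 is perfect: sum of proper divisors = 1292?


Proper divisors of 1292: 1, 2, 4, 17, 19, 34, 38, 68, 76, 323, 646
Sum = 1 + 2 + 4 + 17 + 19 + 34 + 38 + 68 + 76 + 323 + 646 = 1228

No, 1292 is not perfect (1228 ≠ 1292)


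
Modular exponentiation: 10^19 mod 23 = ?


10^1 mod 23 = 10
10^2 mod 23 = 8
10^3 mod 23 = 11
10^4 mod 23 = 18
10^5 mod 23 = 19
10^6 mod 23 = 6
10^7 mod 23 = 14
10^8 mod 23 = 2
10^9 mod 23 = 20
10^10 mod 23 = 16
10^11 mod 23 = 22
10^12 mod 23 = 13
10^13 mod 23 = 15
10^14 mod 23 = 12
10^15 mod 23 = 5
10^16 mod 23 = 4
10^17 mod 23 = 17
10^18 mod 23 = 9
10^19 mod 23 = 21


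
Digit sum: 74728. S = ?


7 + 4 + 7 + 2 + 8 = 28


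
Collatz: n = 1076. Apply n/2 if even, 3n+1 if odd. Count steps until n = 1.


1076 → 538 → 269 → 808 → 404 → 202 → 101 → 304 → 152 → 76 → 38 → 19 → 58 → 29 → 88 → 44 → 22 → 11 → 34 → 17 → 52 → 26 → 13 → 40 → 20 → 10 → 5 → 16 → 8 → 4 → 2 → 1
Total steps = 31

31 steps


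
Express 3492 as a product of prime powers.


3492 / 2 = 1746
1746 / 2 = 873
873 / 3 = 291
291 / 3 = 97
97 / 97 = 1
3492 = 2^2 × 3^2 × 97


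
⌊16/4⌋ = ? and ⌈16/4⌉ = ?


16/4 = 4.0000
floor = 4
ceil = 4

floor = 4, ceil = 4


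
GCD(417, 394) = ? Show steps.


417 = 1 * 394 + 23
394 = 17 * 23 + 3
23 = 7 * 3 + 2
3 = 1 * 2 + 1
2 = 2 * 1 + 0
GCD = 1


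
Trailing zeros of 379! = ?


floor(379/5) = 75
floor(379/25) = 15
floor(379/125) = 3
Total = 93

93 trailing zeros


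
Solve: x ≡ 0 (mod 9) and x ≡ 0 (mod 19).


M = 9*19 = 171
M1 = M/9 = 19, M2 = M/19 = 9
M1^(-1) mod 9 = 1, M2^(-1) mod 19 = 17
x = 0*19*1 + 0*9*17 = 0
0 mod 171 = 0
Check: 0 mod 9 = 0 ✓, 0 mod 19 = 0 ✓

x ≡ 0 (mod 171)


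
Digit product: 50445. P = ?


5 × 0 × 4 × 4 × 5 = 0


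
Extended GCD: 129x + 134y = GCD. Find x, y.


Tabular extended Euclidean (each row: r = 129*s + 134*t):
r=129, s=1, t=0
r=134, s=0, t=1
q=0: r=129, s=1, t=0   [129*(1) + 134*(0) = 129]
q=1: r=5, s=-1, t=1   [129*(-1) + 134*(1) = 5]
q=25: r=4, s=26, t=-25   [129*(26) + 134*(-25) = 4]
q=1: r=1, s=-27, t=26   [129*(-27) + 134*(26) = 1]
q=4: r=0, s=134, t=-129   [129*(134) + 134*(-129) = 0]
GCD = 1; from the row with r=1: x=-27, y=26
Check: 129*(-27) + 134*(26) = -3483 + 3484 = 1

GCD = 1, x = -27, y = 26


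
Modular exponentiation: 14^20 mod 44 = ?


14^1 mod 44 = 14
14^2 mod 44 = 20
14^3 mod 44 = 16
14^4 mod 44 = 4
14^5 mod 44 = 12
14^6 mod 44 = 36
14^7 mod 44 = 20
14^8 mod 44 = 16
14^9 mod 44 = 4
14^10 mod 44 = 12
14^11 mod 44 = 36
14^12 mod 44 = 20
14^13 mod 44 = 16
14^14 mod 44 = 4
14^15 mod 44 = 12
14^16 mod 44 = 36
14^17 mod 44 = 20
14^18 mod 44 = 16
14^19 mod 44 = 4
14^20 mod 44 = 12


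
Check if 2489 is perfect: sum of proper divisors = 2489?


Proper divisors of 2489: 1, 19, 131
Sum = 1 + 19 + 131 = 151

No, 2489 is not perfect (151 ≠ 2489)


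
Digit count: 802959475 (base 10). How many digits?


802959475 has 9 digits in base 10
floor(log10(802959475)) + 1 = floor(8.9047) + 1 = 9

9 digits (base 10)
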